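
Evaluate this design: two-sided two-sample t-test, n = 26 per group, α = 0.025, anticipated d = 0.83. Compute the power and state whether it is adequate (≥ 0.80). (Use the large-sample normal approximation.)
Power ≈ 0.77; the study is underpowered (power < 0.80)

Power calculation (two-sample t-test, normal approximation):
z_β = d · √(n/2) - z_{α/2}
z_β = 0.83 · √(26/2) - 2.241
z_β = 0.83 · 3.606 - 2.241
z_β = 0.751

Power = Φ(z_β) = Φ(0.751) ≈ 0.774

Effect size d = 0.83 is large by Cohen's convention (0.2/0.5/0.8).

Threshold: power ≥ 0.80 is conventionally adequate.
Power ≈ 0.77 → the study is underpowered (power < 0.80).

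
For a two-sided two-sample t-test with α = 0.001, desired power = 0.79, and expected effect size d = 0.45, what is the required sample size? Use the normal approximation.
n = 166 per group

Sample size formula (two-sample t-test, normal approximation):
n = 2 · ((z_{α/2} + z_β) / d)²

z_{α/2} = 3.291 (for α = 0.001, two-sided)
z_β = 0.806 (for power = 0.79)
d = 0.45

n = 2 · ((3.291 + 0.806) / 0.45)²
n = 2 · (9.104)²
n ≈ 165.77
Round up to the next whole number: n = 166 per group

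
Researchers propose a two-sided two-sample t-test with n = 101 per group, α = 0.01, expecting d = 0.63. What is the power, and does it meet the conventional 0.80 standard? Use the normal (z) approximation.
Power ≈ 0.97; the study is adequately powered (power ≥ 0.80)

Power calculation (two-sample t-test, normal approximation):
z_β = d · √(n/2) - z_{α/2}
z_β = 0.63 · √(101/2) - 2.576
z_β = 0.63 · 7.106 - 2.576
z_β = 1.901

Power = Φ(z_β) = Φ(1.901) ≈ 0.971

Effect size d = 0.63 is medium by Cohen's convention (0.2/0.5/0.8).

Threshold: power ≥ 0.80 is conventionally adequate.
Power ≈ 0.97 → the study is adequately powered (power ≥ 0.80).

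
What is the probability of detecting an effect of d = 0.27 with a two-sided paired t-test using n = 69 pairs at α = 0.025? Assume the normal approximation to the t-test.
Power ≈ 0.50

Power calculation (paired t-test, normal approximation):
z_β = d · √n - z_{α/2}
z_β = 0.27 · √69 - 2.241
z_β = 0.27 · 8.307 - 2.241
z_β = 0.001

Power = Φ(z_β) = Φ(0.001) ≈ 0.501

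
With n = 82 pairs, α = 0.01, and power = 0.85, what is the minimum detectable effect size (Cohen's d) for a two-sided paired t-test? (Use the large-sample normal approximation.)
d ≈ 0.40

Minimum detectable effect (paired t-test, normal approximation):
d = (z_{α/2} + z_β) / √n
d = (2.576 + 1.036) / √82
d = 3.612 / 9.055
d ≈ 0.40

By Cohen's convention (0.2 small / 0.5 medium / 0.8 large): small effect.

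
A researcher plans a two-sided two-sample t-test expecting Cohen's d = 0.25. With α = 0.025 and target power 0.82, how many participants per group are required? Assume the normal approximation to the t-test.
n = 319 per group

Sample size formula (two-sample t-test, normal approximation):
n = 2 · ((z_{α/2} + z_β) / d)²

z_{α/2} = 2.241 (for α = 0.025, two-sided)
z_β = 0.915 (for power = 0.82)
d = 0.25

n = 2 · ((2.241 + 0.915) / 0.25)²
n = 2 · (12.624)²
n ≈ 318.73
Round up to the next whole number: n = 319 per group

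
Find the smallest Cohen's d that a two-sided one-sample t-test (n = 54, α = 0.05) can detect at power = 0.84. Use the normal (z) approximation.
d ≈ 0.40

Minimum detectable effect (one-sample t-test, normal approximation):
d = (z_{α/2} + z_β) / √n
d = (1.960 + 0.994) / √54
d = 2.954 / 7.348
d ≈ 0.40

By Cohen's convention (0.2 small / 0.5 medium / 0.8 large): small effect.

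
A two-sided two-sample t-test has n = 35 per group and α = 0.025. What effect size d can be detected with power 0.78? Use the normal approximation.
d ≈ 0.72

Minimum detectable effect (two-sample t-test, normal approximation):
d = (z_{α/2} + z_β) / √(n/2)
d = (2.241 + 0.772) / √(35/2)
d = 3.014 / 4.183
d ≈ 0.72

By Cohen's convention (0.2 small / 0.5 medium / 0.8 large): medium effect.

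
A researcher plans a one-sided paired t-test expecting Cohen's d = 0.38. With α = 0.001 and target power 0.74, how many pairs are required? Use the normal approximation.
n = 97 pairs

Sample size formula (paired t-test, normal approximation):
n = ((z_α + z_β) / d)²

z_α = 3.090 (for α = 0.001, one-sided)
z_β = 0.643 (for power = 0.74)
d = 0.38

n = ((3.090 + 0.643) / 0.38)²
n = (9.824)²
n ≈ 96.51
Round up to the next whole number: n = 97 pairs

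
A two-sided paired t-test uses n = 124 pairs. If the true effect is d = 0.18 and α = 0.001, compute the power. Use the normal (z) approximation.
Power ≈ 0.10

Power calculation (paired t-test, normal approximation):
z_β = d · √n - z_{α/2}
z_β = 0.18 · √124 - 3.291
z_β = 0.18 · 11.136 - 3.291
z_β = -1.286

Power = Φ(z_β) = Φ(-1.286) ≈ 0.099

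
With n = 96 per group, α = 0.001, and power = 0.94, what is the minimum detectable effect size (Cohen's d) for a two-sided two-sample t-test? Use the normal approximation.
d ≈ 0.70

Minimum detectable effect (two-sample t-test, normal approximation):
d = (z_{α/2} + z_β) / √(n/2)
d = (3.291 + 1.555) / √(96/2)
d = 4.845 / 6.928
d ≈ 0.70

By Cohen's convention (0.2 small / 0.5 medium / 0.8 large): medium effect.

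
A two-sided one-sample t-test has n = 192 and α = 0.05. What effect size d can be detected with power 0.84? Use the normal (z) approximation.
d ≈ 0.21

Minimum detectable effect (one-sample t-test, normal approximation):
d = (z_{α/2} + z_β) / √n
d = (1.960 + 0.994) / √192
d = 2.954 / 13.856
d ≈ 0.21

By Cohen's convention (0.2 small / 0.5 medium / 0.8 large): small effect.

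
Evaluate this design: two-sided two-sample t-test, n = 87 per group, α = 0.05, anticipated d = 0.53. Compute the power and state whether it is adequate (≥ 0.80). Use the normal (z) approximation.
Power ≈ 0.94; the study is adequately powered (power ≥ 0.80)

Power calculation (two-sample t-test, normal approximation):
z_β = d · √(n/2) - z_{α/2}
z_β = 0.53 · √(87/2) - 1.960
z_β = 0.53 · 6.595 - 1.960
z_β = 1.536

Power = Φ(z_β) = Φ(1.536) ≈ 0.938

Effect size d = 0.53 is medium by Cohen's convention (0.2/0.5/0.8).

Threshold: power ≥ 0.80 is conventionally adequate.
Power ≈ 0.94 → the study is adequately powered (power ≥ 0.80).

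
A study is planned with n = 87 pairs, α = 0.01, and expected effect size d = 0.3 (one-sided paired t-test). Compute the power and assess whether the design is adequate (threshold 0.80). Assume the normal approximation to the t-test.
Power ≈ 0.68; the study is underpowered (power < 0.80)

Power calculation (paired t-test, normal approximation):
z_β = d · √n - z_α
z_β = 0.3 · √87 - 2.326
z_β = 0.3 · 9.327 - 2.326
z_β = 0.472

Power = Φ(z_β) = Φ(0.472) ≈ 0.681

Effect size d = 0.3 is small by Cohen's convention (0.2/0.5/0.8).

Threshold: power ≥ 0.80 is conventionally adequate.
Power ≈ 0.68 → the study is underpowered (power < 0.80).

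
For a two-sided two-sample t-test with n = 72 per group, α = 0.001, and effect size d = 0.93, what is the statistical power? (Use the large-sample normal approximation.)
Power ≈ 0.99

Power calculation (two-sample t-test, normal approximation):
z_β = d · √(n/2) - z_{α/2}
z_β = 0.93 · √(72/2) - 3.291
z_β = 0.93 · 6.000 - 3.291
z_β = 2.289

Power = Φ(z_β) = Φ(2.289) ≈ 0.989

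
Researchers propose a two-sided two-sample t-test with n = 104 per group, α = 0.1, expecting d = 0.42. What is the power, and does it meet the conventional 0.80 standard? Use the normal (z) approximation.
Power ≈ 0.92; the study is adequately powered (power ≥ 0.80)

Power calculation (two-sample t-test, normal approximation):
z_β = d · √(n/2) - z_{α/2}
z_β = 0.42 · √(104/2) - 1.645
z_β = 0.42 · 7.211 - 1.645
z_β = 1.384

Power = Φ(z_β) = Φ(1.384) ≈ 0.917

Effect size d = 0.42 is small by Cohen's convention (0.2/0.5/0.8).

Threshold: power ≥ 0.80 is conventionally adequate.
Power ≈ 0.92 → the study is adequately powered (power ≥ 0.80).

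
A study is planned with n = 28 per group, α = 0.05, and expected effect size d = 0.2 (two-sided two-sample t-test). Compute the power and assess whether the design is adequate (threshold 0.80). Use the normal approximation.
Power ≈ 0.11; the study is underpowered (power < 0.80)

Power calculation (two-sample t-test, normal approximation):
z_β = d · √(n/2) - z_{α/2}
z_β = 0.2 · √(28/2) - 1.960
z_β = 0.2 · 3.742 - 1.960
z_β = -1.212

Power = Φ(z_β) = Φ(-1.212) ≈ 0.113

Effect size d = 0.2 is small by Cohen's convention (0.2/0.5/0.8).

Threshold: power ≥ 0.80 is conventionally adequate.
Power ≈ 0.11 → the study is underpowered (power < 0.80).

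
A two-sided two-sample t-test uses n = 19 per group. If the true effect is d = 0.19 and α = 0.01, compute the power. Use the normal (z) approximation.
Power ≈ 0.02

Power calculation (two-sample t-test, normal approximation):
z_β = d · √(n/2) - z_{α/2}
z_β = 0.19 · √(19/2) - 2.576
z_β = 0.19 · 3.082 - 2.576
z_β = -1.990

Power = Φ(z_β) = Φ(-1.990) ≈ 0.023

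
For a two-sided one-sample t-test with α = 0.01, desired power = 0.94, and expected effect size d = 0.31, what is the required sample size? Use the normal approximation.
n = 178

Sample size formula (one-sample t-test, normal approximation):
n = ((z_{α/2} + z_β) / d)²

z_{α/2} = 2.576 (for α = 0.01, two-sided)
z_β = 1.555 (for power = 0.94)
d = 0.31

n = ((2.576 + 1.555) / 0.31)²
n = (13.326)²
n ≈ 177.58
Round up to the next whole number: n = 178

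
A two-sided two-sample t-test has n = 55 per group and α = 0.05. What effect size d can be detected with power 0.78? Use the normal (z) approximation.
d ≈ 0.52

Minimum detectable effect (two-sample t-test, normal approximation):
d = (z_{α/2} + z_β) / √(n/2)
d = (1.960 + 0.772) / √(55/2)
d = 2.732 / 5.244
d ≈ 0.52

By Cohen's convention (0.2 small / 0.5 medium / 0.8 large): medium effect.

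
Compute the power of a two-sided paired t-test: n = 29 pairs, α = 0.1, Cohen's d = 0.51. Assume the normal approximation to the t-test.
Power ≈ 0.86

Power calculation (paired t-test, normal approximation):
z_β = d · √n - z_{α/2}
z_β = 0.51 · √29 - 1.645
z_β = 0.51 · 5.385 - 1.645
z_β = 1.102

Power = Φ(z_β) = Φ(1.102) ≈ 0.865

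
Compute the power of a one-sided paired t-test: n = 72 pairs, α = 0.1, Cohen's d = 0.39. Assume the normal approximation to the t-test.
Power ≈ 0.98

Power calculation (paired t-test, normal approximation):
z_β = d · √n - z_α
z_β = 0.39 · √72 - 1.282
z_β = 0.39 · 8.485 - 1.282
z_β = 2.028

Power = Φ(z_β) = Φ(2.028) ≈ 0.979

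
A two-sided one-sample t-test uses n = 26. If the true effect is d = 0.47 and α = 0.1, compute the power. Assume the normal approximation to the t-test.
Power ≈ 0.77

Power calculation (one-sample t-test, normal approximation):
z_β = d · √n - z_{α/2}
z_β = 0.47 · √26 - 1.645
z_β = 0.47 · 5.099 - 1.645
z_β = 0.752

Power = Φ(z_β) = Φ(0.752) ≈ 0.774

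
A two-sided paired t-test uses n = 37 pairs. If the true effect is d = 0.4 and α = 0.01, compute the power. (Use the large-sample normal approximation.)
Power ≈ 0.44

Power calculation (paired t-test, normal approximation):
z_β = d · √n - z_{α/2}
z_β = 0.4 · √37 - 2.576
z_β = 0.4 · 6.083 - 2.576
z_β = -0.143

Power = Φ(z_β) = Φ(-0.143) ≈ 0.443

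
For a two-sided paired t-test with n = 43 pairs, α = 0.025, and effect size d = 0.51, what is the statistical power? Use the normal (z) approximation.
Power ≈ 0.86

Power calculation (paired t-test, normal approximation):
z_β = d · √n - z_{α/2}
z_β = 0.51 · √43 - 2.241
z_β = 0.51 · 6.557 - 2.241
z_β = 1.103

Power = Φ(z_β) = Φ(1.103) ≈ 0.865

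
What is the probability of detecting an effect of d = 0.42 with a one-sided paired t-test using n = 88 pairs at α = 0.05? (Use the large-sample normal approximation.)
Power ≈ 0.99

Power calculation (paired t-test, normal approximation):
z_β = d · √n - z_α
z_β = 0.42 · √88 - 1.645
z_β = 0.42 · 9.381 - 1.645
z_β = 2.295

Power = Φ(z_β) = Φ(2.295) ≈ 0.989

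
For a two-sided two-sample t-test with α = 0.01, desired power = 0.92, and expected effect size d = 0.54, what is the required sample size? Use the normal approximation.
n = 109 per group

Sample size formula (two-sample t-test, normal approximation):
n = 2 · ((z_{α/2} + z_β) / d)²

z_{α/2} = 2.576 (for α = 0.01, two-sided)
z_β = 1.405 (for power = 0.92)
d = 0.54

n = 2 · ((2.576 + 1.405) / 0.54)²
n = 2 · (7.372)²
n ≈ 108.69
Round up to the next whole number: n = 109 per group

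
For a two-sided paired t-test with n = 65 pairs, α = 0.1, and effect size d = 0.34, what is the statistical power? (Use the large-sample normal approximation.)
Power ≈ 0.86

Power calculation (paired t-test, normal approximation):
z_β = d · √n - z_{α/2}
z_β = 0.34 · √65 - 1.645
z_β = 0.34 · 8.062 - 1.645
z_β = 1.096

Power = Φ(z_β) = Φ(1.096) ≈ 0.864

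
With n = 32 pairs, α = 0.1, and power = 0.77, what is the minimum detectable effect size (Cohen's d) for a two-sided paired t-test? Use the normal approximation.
d ≈ 0.42

Minimum detectable effect (paired t-test, normal approximation):
d = (z_{α/2} + z_β) / √n
d = (1.645 + 0.739) / √32
d = 2.384 / 5.657
d ≈ 0.42

By Cohen's convention (0.2 small / 0.5 medium / 0.8 large): small effect.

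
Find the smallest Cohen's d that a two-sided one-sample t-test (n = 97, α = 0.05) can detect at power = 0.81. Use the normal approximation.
d ≈ 0.29

Minimum detectable effect (one-sample t-test, normal approximation):
d = (z_{α/2} + z_β) / √n
d = (1.960 + 0.878) / √97
d = 2.838 / 9.849
d ≈ 0.29

By Cohen's convention (0.2 small / 0.5 medium / 0.8 large): small effect.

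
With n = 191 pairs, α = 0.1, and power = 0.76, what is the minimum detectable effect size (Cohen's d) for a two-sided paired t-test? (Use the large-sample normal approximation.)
d ≈ 0.17

Minimum detectable effect (paired t-test, normal approximation):
d = (z_{α/2} + z_β) / √n
d = (1.645 + 0.706) / √191
d = 2.351 / 13.820
d ≈ 0.17

By Cohen's convention (0.2 small / 0.5 medium / 0.8 large): very small effect.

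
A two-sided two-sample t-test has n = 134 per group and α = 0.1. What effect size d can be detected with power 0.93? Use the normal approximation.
d ≈ 0.38

Minimum detectable effect (two-sample t-test, normal approximation):
d = (z_{α/2} + z_β) / √(n/2)
d = (1.645 + 1.476) / √(134/2)
d = 3.121 / 8.185
d ≈ 0.38

By Cohen's convention (0.2 small / 0.5 medium / 0.8 large): small effect.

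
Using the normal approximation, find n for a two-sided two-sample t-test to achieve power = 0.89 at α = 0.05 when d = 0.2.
n = 508 per group

Sample size formula (two-sample t-test, normal approximation):
n = 2 · ((z_{α/2} + z_β) / d)²

z_{α/2} = 1.960 (for α = 0.05, two-sided)
z_β = 1.227 (for power = 0.89)
d = 0.2

n = 2 · ((1.960 + 1.227) / 0.2)²
n = 2 · (15.935)²
n ≈ 507.85
Round up to the next whole number: n = 508 per group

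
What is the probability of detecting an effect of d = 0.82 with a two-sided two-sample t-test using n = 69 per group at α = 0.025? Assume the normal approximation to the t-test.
Power ≈ 0.99

Power calculation (two-sample t-test, normal approximation):
z_β = d · √(n/2) - z_{α/2}
z_β = 0.82 · √(69/2) - 2.241
z_β = 0.82 · 5.874 - 2.241
z_β = 2.575

Power = Φ(z_β) = Φ(2.575) ≈ 0.995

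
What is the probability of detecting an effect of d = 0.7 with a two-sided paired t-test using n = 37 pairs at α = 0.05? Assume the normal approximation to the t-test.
Power ≈ 0.99

Power calculation (paired t-test, normal approximation):
z_β = d · √n - z_{α/2}
z_β = 0.7 · √37 - 1.960
z_β = 0.7 · 6.083 - 1.960
z_β = 2.298

Power = Φ(z_β) = Φ(2.298) ≈ 0.989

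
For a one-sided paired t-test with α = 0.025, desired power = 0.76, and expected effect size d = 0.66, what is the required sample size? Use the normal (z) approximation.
n = 17 pairs

Sample size formula (paired t-test, normal approximation):
n = ((z_α + z_β) / d)²

z_α = 1.960 (for α = 0.025, one-sided)
z_β = 0.706 (for power = 0.76)
d = 0.66

n = ((1.960 + 0.706) / 0.66)²
n = (4.039)²
n ≈ 16.31
Round up to the next whole number: n = 17 pairs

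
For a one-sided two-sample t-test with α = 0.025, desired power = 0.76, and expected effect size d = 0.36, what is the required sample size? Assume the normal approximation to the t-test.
n = 110 per group

Sample size formula (two-sample t-test, normal approximation):
n = 2 · ((z_α + z_β) / d)²

z_α = 1.960 (for α = 0.025, one-sided)
z_β = 0.706 (for power = 0.76)
d = 0.36

n = 2 · ((1.960 + 0.706) / 0.36)²
n = 2 · (7.406)²
n ≈ 109.70
Round up to the next whole number: n = 110 per group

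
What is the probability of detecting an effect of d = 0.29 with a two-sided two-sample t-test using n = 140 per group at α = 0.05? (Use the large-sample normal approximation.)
Power ≈ 0.68

Power calculation (two-sample t-test, normal approximation):
z_β = d · √(n/2) - z_{α/2}
z_β = 0.29 · √(140/2) - 1.960
z_β = 0.29 · 8.367 - 1.960
z_β = 0.466

Power = Φ(z_β) = Φ(0.466) ≈ 0.680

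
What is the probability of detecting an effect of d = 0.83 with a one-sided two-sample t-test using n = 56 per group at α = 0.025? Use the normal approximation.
Power ≈ 0.99

Power calculation (two-sample t-test, normal approximation):
z_β = d · √(n/2) - z_α
z_β = 0.83 · √(56/2) - 1.960
z_β = 0.83 · 5.292 - 1.960
z_β = 2.432

Power = Φ(z_β) = Φ(2.432) ≈ 0.992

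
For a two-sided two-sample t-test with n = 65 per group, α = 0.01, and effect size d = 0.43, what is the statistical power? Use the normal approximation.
Power ≈ 0.45

Power calculation (two-sample t-test, normal approximation):
z_β = d · √(n/2) - z_{α/2}
z_β = 0.43 · √(65/2) - 2.576
z_β = 0.43 · 5.701 - 2.576
z_β = -0.124

Power = Φ(z_β) = Φ(-0.124) ≈ 0.450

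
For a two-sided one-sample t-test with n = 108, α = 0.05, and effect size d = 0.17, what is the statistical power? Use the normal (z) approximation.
Power ≈ 0.42

Power calculation (one-sample t-test, normal approximation):
z_β = d · √n - z_{α/2}
z_β = 0.17 · √108 - 1.960
z_β = 0.17 · 10.392 - 1.960
z_β = -0.193

Power = Φ(z_β) = Φ(-0.193) ≈ 0.423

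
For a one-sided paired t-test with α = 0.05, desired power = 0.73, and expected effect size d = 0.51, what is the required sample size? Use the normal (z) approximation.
n = 20 pairs

Sample size formula (paired t-test, normal approximation):
n = ((z_α + z_β) / d)²

z_α = 1.645 (for α = 0.05, one-sided)
z_β = 0.613 (for power = 0.73)
d = 0.51

n = ((1.645 + 0.613) / 0.51)²
n = (4.427)²
n ≈ 19.60
Round up to the next whole number: n = 20 pairs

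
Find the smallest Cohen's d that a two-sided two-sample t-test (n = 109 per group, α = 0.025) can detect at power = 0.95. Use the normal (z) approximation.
d ≈ 0.53

Minimum detectable effect (two-sample t-test, normal approximation):
d = (z_{α/2} + z_β) / √(n/2)
d = (2.241 + 1.645) / √(109/2)
d = 3.886 / 7.382
d ≈ 0.53

By Cohen's convention (0.2 small / 0.5 medium / 0.8 large): medium effect.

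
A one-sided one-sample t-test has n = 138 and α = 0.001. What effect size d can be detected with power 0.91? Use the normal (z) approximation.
d ≈ 0.38

Minimum detectable effect (one-sample t-test, normal approximation):
d = (z_α + z_β) / √n
d = (3.090 + 1.341) / √138
d = 4.431 / 11.747
d ≈ 0.38

By Cohen's convention (0.2 small / 0.5 medium / 0.8 large): small effect.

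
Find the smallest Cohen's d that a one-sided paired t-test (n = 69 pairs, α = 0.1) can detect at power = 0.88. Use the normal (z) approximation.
d ≈ 0.30

Minimum detectable effect (paired t-test, normal approximation):
d = (z_α + z_β) / √n
d = (1.282 + 1.175) / √69
d = 2.457 / 8.307
d ≈ 0.30

By Cohen's convention (0.2 small / 0.5 medium / 0.8 large): small effect.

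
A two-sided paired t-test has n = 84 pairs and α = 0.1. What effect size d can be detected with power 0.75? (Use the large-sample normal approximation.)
d ≈ 0.25

Minimum detectable effect (paired t-test, normal approximation):
d = (z_{α/2} + z_β) / √n
d = (1.645 + 0.674) / √84
d = 2.319 / 9.165
d ≈ 0.25

By Cohen's convention (0.2 small / 0.5 medium / 0.8 large): small effect.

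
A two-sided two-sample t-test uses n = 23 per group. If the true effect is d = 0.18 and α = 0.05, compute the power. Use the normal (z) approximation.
Power ≈ 0.09

Power calculation (two-sample t-test, normal approximation):
z_β = d · √(n/2) - z_{α/2}
z_β = 0.18 · √(23/2) - 1.960
z_β = 0.18 · 3.391 - 1.960
z_β = -1.350

Power = Φ(z_β) = Φ(-1.350) ≈ 0.089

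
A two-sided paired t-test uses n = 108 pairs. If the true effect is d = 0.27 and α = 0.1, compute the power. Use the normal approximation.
Power ≈ 0.88

Power calculation (paired t-test, normal approximation):
z_β = d · √n - z_{α/2}
z_β = 0.27 · √108 - 1.645
z_β = 0.27 · 10.392 - 1.645
z_β = 1.161

Power = Φ(z_β) = Φ(1.161) ≈ 0.877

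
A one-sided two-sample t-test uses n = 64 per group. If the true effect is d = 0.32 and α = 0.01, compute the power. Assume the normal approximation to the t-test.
Power ≈ 0.30

Power calculation (two-sample t-test, normal approximation):
z_β = d · √(n/2) - z_α
z_β = 0.32 · √(64/2) - 2.326
z_β = 0.32 · 5.657 - 2.326
z_β = -0.516

Power = Φ(z_β) = Φ(-0.516) ≈ 0.303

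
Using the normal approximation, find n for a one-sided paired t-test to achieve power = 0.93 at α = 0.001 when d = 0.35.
n = 171 pairs

Sample size formula (paired t-test, normal approximation):
n = ((z_α + z_β) / d)²

z_α = 3.090 (for α = 0.001, one-sided)
z_β = 1.476 (for power = 0.93)
d = 0.35

n = ((3.090 + 1.476) / 0.35)²
n = (13.046)²
n ≈ 170.20
Round up to the next whole number: n = 171 pairs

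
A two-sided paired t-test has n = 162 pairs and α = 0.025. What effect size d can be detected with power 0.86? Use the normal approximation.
d ≈ 0.26

Minimum detectable effect (paired t-test, normal approximation):
d = (z_{α/2} + z_β) / √n
d = (2.241 + 1.080) / √162
d = 3.322 / 12.728
d ≈ 0.26

By Cohen's convention (0.2 small / 0.5 medium / 0.8 large): small effect.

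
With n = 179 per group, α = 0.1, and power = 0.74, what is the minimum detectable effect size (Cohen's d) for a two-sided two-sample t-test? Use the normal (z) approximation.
d ≈ 0.24

Minimum detectable effect (two-sample t-test, normal approximation):
d = (z_{α/2} + z_β) / √(n/2)
d = (1.645 + 0.643) / √(179/2)
d = 2.288 / 9.460
d ≈ 0.24

By Cohen's convention (0.2 small / 0.5 medium / 0.8 large): small effect.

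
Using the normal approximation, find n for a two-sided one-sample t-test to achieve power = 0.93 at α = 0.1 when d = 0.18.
n = 301

Sample size formula (one-sample t-test, normal approximation):
n = ((z_{α/2} + z_β) / d)²

z_{α/2} = 1.645 (for α = 0.1, two-sided)
z_β = 1.476 (for power = 0.93)
d = 0.18

n = ((1.645 + 1.476) / 0.18)²
n = (17.339)²
n ≈ 300.64
Round up to the next whole number: n = 301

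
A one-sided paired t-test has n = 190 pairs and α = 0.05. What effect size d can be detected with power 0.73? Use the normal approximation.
d ≈ 0.16

Minimum detectable effect (paired t-test, normal approximation):
d = (z_α + z_β) / √n
d = (1.645 + 0.613) / √190
d = 2.258 / 13.784
d ≈ 0.16

By Cohen's convention (0.2 small / 0.5 medium / 0.8 large): very small effect.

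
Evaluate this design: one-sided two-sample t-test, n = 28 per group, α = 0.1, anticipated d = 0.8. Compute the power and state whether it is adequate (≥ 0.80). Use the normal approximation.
Power ≈ 0.96; the study is adequately powered (power ≥ 0.80)

Power calculation (two-sample t-test, normal approximation):
z_β = d · √(n/2) - z_α
z_β = 0.8 · √(28/2) - 1.282
z_β = 0.8 · 3.742 - 1.282
z_β = 1.712

Power = Φ(z_β) = Φ(1.712) ≈ 0.957

Effect size d = 0.8 is large by Cohen's convention (0.2/0.5/0.8).

Threshold: power ≥ 0.80 is conventionally adequate.
Power ≈ 0.96 → the study is adequately powered (power ≥ 0.80).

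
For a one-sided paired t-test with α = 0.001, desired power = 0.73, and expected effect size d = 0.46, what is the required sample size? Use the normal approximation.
n = 65 pairs

Sample size formula (paired t-test, normal approximation):
n = ((z_α + z_β) / d)²

z_α = 3.090 (for α = 0.001, one-sided)
z_β = 0.613 (for power = 0.73)
d = 0.46

n = ((3.090 + 0.613) / 0.46)²
n = (8.050)²
n ≈ 64.80
Round up to the next whole number: n = 65 pairs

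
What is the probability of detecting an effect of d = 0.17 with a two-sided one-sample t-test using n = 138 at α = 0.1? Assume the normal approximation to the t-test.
Power ≈ 0.64

Power calculation (one-sample t-test, normal approximation):
z_β = d · √n - z_{α/2}
z_β = 0.17 · √138 - 1.645
z_β = 0.17 · 11.747 - 1.645
z_β = 0.352

Power = Φ(z_β) = Φ(0.352) ≈ 0.638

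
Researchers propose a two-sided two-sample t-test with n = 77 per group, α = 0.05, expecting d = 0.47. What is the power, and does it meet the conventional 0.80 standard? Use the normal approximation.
Power ≈ 0.83; the study is adequately powered (power ≥ 0.80)

Power calculation (two-sample t-test, normal approximation):
z_β = d · √(n/2) - z_{α/2}
z_β = 0.47 · √(77/2) - 1.960
z_β = 0.47 · 6.205 - 1.960
z_β = 0.956

Power = Φ(z_β) = Φ(0.956) ≈ 0.831

Effect size d = 0.47 is small by Cohen's convention (0.2/0.5/0.8).

Threshold: power ≥ 0.80 is conventionally adequate.
Power ≈ 0.83 → the study is adequately powered (power ≥ 0.80).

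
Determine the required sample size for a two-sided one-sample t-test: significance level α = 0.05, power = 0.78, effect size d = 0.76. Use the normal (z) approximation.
n = 13

Sample size formula (one-sample t-test, normal approximation):
n = ((z_{α/2} + z_β) / d)²

z_{α/2} = 1.960 (for α = 0.05, two-sided)
z_β = 0.772 (for power = 0.78)
d = 0.76

n = ((1.960 + 0.772) / 0.76)²
n = (3.595)²
n ≈ 12.92
Round up to the next whole number: n = 13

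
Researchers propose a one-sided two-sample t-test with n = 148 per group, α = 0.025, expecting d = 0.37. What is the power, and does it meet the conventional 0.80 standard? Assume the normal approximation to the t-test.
Power ≈ 0.89; the study is adequately powered (power ≥ 0.80)

Power calculation (two-sample t-test, normal approximation):
z_β = d · √(n/2) - z_α
z_β = 0.37 · √(148/2) - 1.960
z_β = 0.37 · 8.602 - 1.960
z_β = 1.223

Power = Φ(z_β) = Φ(1.223) ≈ 0.889

Effect size d = 0.37 is small by Cohen's convention (0.2/0.5/0.8).

Threshold: power ≥ 0.80 is conventionally adequate.
Power ≈ 0.89 → the study is adequately powered (power ≥ 0.80).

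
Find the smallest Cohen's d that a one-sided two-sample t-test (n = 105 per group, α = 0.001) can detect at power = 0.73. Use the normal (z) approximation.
d ≈ 0.51

Minimum detectable effect (two-sample t-test, normal approximation):
d = (z_α + z_β) / √(n/2)
d = (3.090 + 0.613) / √(105/2)
d = 3.703 / 7.246
d ≈ 0.51

By Cohen's convention (0.2 small / 0.5 medium / 0.8 large): medium effect.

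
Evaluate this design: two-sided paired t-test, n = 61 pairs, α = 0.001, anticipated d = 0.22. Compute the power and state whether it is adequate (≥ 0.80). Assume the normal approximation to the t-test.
Power ≈ 0.06; the study is underpowered (power < 0.80)

Power calculation (paired t-test, normal approximation):
z_β = d · √n - z_{α/2}
z_β = 0.22 · √61 - 3.291
z_β = 0.22 · 7.810 - 3.291
z_β = -1.572

Power = Φ(z_β) = Φ(-1.572) ≈ 0.058

Effect size d = 0.22 is small by Cohen's convention (0.2/0.5/0.8).

Threshold: power ≥ 0.80 is conventionally adequate.
Power ≈ 0.06 → the study is underpowered (power < 0.80).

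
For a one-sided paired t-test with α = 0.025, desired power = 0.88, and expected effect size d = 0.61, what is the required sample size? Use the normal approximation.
n = 27 pairs

Sample size formula (paired t-test, normal approximation):
n = ((z_α + z_β) / d)²

z_α = 1.960 (for α = 0.025, one-sided)
z_β = 1.175 (for power = 0.88)
d = 0.61

n = ((1.960 + 1.175) / 0.61)²
n = (5.139)²
n ≈ 26.41
Round up to the next whole number: n = 27 pairs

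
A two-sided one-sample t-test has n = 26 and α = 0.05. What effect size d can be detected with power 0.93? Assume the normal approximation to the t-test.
d ≈ 0.67

Minimum detectable effect (one-sample t-test, normal approximation):
d = (z_{α/2} + z_β) / √n
d = (1.960 + 1.476) / √26
d = 3.436 / 5.099
d ≈ 0.67

By Cohen's convention (0.2 small / 0.5 medium / 0.8 large): medium effect.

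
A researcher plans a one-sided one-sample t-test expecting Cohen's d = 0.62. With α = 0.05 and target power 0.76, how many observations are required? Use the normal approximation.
n = 15

Sample size formula (one-sample t-test, normal approximation):
n = ((z_α + z_β) / d)²

z_α = 1.645 (for α = 0.05, one-sided)
z_β = 0.706 (for power = 0.76)
d = 0.62

n = ((1.645 + 0.706) / 0.62)²
n = (3.792)²
n ≈ 14.38
Round up to the next whole number: n = 15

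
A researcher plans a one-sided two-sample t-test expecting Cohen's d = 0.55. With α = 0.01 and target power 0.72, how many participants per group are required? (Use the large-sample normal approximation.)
n = 56 per group

Sample size formula (two-sample t-test, normal approximation):
n = 2 · ((z_α + z_β) / d)²

z_α = 2.326 (for α = 0.01, one-sided)
z_β = 0.583 (for power = 0.72)
d = 0.55

n = 2 · ((2.326 + 0.583) / 0.55)²
n = 2 · (5.289)²
n ≈ 55.95
Round up to the next whole number: n = 56 per group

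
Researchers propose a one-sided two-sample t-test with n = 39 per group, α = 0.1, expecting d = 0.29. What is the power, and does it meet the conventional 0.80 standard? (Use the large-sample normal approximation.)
Power ≈ 0.50; the study is underpowered (power < 0.80)

Power calculation (two-sample t-test, normal approximation):
z_β = d · √(n/2) - z_α
z_β = 0.29 · √(39/2) - 1.282
z_β = 0.29 · 4.416 - 1.282
z_β = -0.001

Power = Φ(z_β) = Φ(-0.001) ≈ 0.500

Effect size d = 0.29 is small by Cohen's convention (0.2/0.5/0.8).

Threshold: power ≥ 0.80 is conventionally adequate.
Power ≈ 0.50 → the study is underpowered (power < 0.80).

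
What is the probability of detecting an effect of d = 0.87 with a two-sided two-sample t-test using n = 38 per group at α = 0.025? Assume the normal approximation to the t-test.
Power ≈ 0.94

Power calculation (two-sample t-test, normal approximation):
z_β = d · √(n/2) - z_{α/2}
z_β = 0.87 · √(38/2) - 2.241
z_β = 0.87 · 4.359 - 2.241
z_β = 1.551

Power = Φ(z_β) = Φ(1.551) ≈ 0.940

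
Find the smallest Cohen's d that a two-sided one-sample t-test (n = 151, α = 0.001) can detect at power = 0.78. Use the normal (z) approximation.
d ≈ 0.33

Minimum detectable effect (one-sample t-test, normal approximation):
d = (z_{α/2} + z_β) / √n
d = (3.291 + 0.772) / √151
d = 4.063 / 12.288
d ≈ 0.33

By Cohen's convention (0.2 small / 0.5 medium / 0.8 large): small effect.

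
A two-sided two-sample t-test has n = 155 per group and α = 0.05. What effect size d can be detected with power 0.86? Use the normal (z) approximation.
d ≈ 0.35

Minimum detectable effect (two-sample t-test, normal approximation):
d = (z_{α/2} + z_β) / √(n/2)
d = (1.960 + 1.080) / √(155/2)
d = 3.040 / 8.803
d ≈ 0.35

By Cohen's convention (0.2 small / 0.5 medium / 0.8 large): small effect.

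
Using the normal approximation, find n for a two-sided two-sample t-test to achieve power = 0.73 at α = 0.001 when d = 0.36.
n = 236 per group

Sample size formula (two-sample t-test, normal approximation):
n = 2 · ((z_{α/2} + z_β) / d)²

z_{α/2} = 3.291 (for α = 0.001, two-sided)
z_β = 0.613 (for power = 0.73)
d = 0.36

n = 2 · ((3.291 + 0.613) / 0.36)²
n = 2 · (10.844)²
n ≈ 235.18
Round up to the next whole number: n = 236 per group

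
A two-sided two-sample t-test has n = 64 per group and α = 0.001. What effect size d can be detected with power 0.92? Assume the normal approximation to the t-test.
d ≈ 0.83

Minimum detectable effect (two-sample t-test, normal approximation):
d = (z_{α/2} + z_β) / √(n/2)
d = (3.291 + 1.405) / √(64/2)
d = 4.696 / 5.657
d ≈ 0.83

By Cohen's convention (0.2 small / 0.5 medium / 0.8 large): large effect.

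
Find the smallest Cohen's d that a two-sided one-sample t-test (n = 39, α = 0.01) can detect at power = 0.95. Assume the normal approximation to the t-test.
d ≈ 0.68

Minimum detectable effect (one-sample t-test, normal approximation):
d = (z_{α/2} + z_β) / √n
d = (2.576 + 1.645) / √39
d = 4.221 / 6.245
d ≈ 0.68

By Cohen's convention (0.2 small / 0.5 medium / 0.8 large): medium effect.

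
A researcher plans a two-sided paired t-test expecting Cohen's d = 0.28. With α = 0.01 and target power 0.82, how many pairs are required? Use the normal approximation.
n = 156 pairs

Sample size formula (paired t-test, normal approximation):
n = ((z_{α/2} + z_β) / d)²

z_{α/2} = 2.576 (for α = 0.01, two-sided)
z_β = 0.915 (for power = 0.82)
d = 0.28

n = ((2.576 + 0.915) / 0.28)²
n = (12.468)²
n ≈ 155.45
Round up to the next whole number: n = 156 pairs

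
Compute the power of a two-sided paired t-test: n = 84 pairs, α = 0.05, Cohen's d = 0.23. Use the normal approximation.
Power ≈ 0.56

Power calculation (paired t-test, normal approximation):
z_β = d · √n - z_{α/2}
z_β = 0.23 · √84 - 1.960
z_β = 0.23 · 9.165 - 1.960
z_β = 0.148

Power = Φ(z_β) = Φ(0.148) ≈ 0.559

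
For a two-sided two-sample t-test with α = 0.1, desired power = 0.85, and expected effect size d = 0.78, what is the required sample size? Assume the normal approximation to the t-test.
n = 24 per group

Sample size formula (two-sample t-test, normal approximation):
n = 2 · ((z_{α/2} + z_β) / d)²

z_{α/2} = 1.645 (for α = 0.1, two-sided)
z_β = 1.036 (for power = 0.85)
d = 0.78

n = 2 · ((1.645 + 1.036) / 0.78)²
n = 2 · (3.437)²
n ≈ 23.63
Round up to the next whole number: n = 24 per group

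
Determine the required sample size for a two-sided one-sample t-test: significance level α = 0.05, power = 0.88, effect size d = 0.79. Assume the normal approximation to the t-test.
n = 16

Sample size formula (one-sample t-test, normal approximation):
n = ((z_{α/2} + z_β) / d)²

z_{α/2} = 1.960 (for α = 0.05, two-sided)
z_β = 1.175 (for power = 0.88)
d = 0.79

n = ((1.960 + 1.175) / 0.79)²
n = (3.968)²
n ≈ 15.75
Round up to the next whole number: n = 16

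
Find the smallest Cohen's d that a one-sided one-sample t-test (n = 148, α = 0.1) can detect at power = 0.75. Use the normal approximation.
d ≈ 0.16

Minimum detectable effect (one-sample t-test, normal approximation):
d = (z_α + z_β) / √n
d = (1.282 + 0.674) / √148
d = 1.956 / 12.166
d ≈ 0.16

By Cohen's convention (0.2 small / 0.5 medium / 0.8 large): very small effect.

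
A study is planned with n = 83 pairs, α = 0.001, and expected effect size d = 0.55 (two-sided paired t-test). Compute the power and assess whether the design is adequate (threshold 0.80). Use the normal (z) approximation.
Power ≈ 0.96; the study is adequately powered (power ≥ 0.80)

Power calculation (paired t-test, normal approximation):
z_β = d · √n - z_{α/2}
z_β = 0.55 · √83 - 3.291
z_β = 0.55 · 9.110 - 3.291
z_β = 1.720

Power = Φ(z_β) = Φ(1.720) ≈ 0.957

Effect size d = 0.55 is medium by Cohen's convention (0.2/0.5/0.8).

Threshold: power ≥ 0.80 is conventionally adequate.
Power ≈ 0.96 → the study is adequately powered (power ≥ 0.80).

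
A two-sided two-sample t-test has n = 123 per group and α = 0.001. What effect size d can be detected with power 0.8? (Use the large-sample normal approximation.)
d ≈ 0.53

Minimum detectable effect (two-sample t-test, normal approximation):
d = (z_{α/2} + z_β) / √(n/2)
d = (3.291 + 0.842) / √(123/2)
d = 4.132 / 7.842
d ≈ 0.53

By Cohen's convention (0.2 small / 0.5 medium / 0.8 large): medium effect.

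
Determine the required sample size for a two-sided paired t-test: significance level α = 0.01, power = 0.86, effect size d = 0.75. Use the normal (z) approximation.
n = 24 pairs

Sample size formula (paired t-test, normal approximation):
n = ((z_{α/2} + z_β) / d)²

z_{α/2} = 2.576 (for α = 0.01, two-sided)
z_β = 1.080 (for power = 0.86)
d = 0.75

n = ((2.576 + 1.080) / 0.75)²
n = (4.875)²
n ≈ 23.77
Round up to the next whole number: n = 24 pairs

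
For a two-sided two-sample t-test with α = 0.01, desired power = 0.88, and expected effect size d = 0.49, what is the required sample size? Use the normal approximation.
n = 118 per group

Sample size formula (two-sample t-test, normal approximation):
n = 2 · ((z_{α/2} + z_β) / d)²

z_{α/2} = 2.576 (for α = 0.01, two-sided)
z_β = 1.175 (for power = 0.88)
d = 0.49

n = 2 · ((2.576 + 1.175) / 0.49)²
n = 2 · (7.655)²
n ≈ 117.20
Round up to the next whole number: n = 118 per group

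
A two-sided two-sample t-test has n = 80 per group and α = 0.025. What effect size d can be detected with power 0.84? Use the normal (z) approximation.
d ≈ 0.51

Minimum detectable effect (two-sample t-test, normal approximation):
d = (z_{α/2} + z_β) / √(n/2)
d = (2.241 + 0.994) / √(80/2)
d = 3.236 / 6.325
d ≈ 0.51

By Cohen's convention (0.2 small / 0.5 medium / 0.8 large): medium effect.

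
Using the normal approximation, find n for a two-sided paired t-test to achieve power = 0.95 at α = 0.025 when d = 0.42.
n = 86 pairs

Sample size formula (paired t-test, normal approximation):
n = ((z_{α/2} + z_β) / d)²

z_{α/2} = 2.241 (for α = 0.025, two-sided)
z_β = 1.645 (for power = 0.95)
d = 0.42

n = ((2.241 + 1.645) / 0.42)²
n = (9.252)²
n ≈ 85.60
Round up to the next whole number: n = 86 pairs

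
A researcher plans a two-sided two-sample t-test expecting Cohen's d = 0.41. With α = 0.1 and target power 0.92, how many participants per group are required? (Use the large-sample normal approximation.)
n = 111 per group

Sample size formula (two-sample t-test, normal approximation):
n = 2 · ((z_{α/2} + z_β) / d)²

z_{α/2} = 1.645 (for α = 0.1, two-sided)
z_β = 1.405 (for power = 0.92)
d = 0.41

n = 2 · ((1.645 + 1.405) / 0.41)²
n = 2 · (7.439)²
n ≈ 110.68
Round up to the next whole number: n = 111 per group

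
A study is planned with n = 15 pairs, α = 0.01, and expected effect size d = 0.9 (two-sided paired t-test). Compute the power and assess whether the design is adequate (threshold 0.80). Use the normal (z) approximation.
Power ≈ 0.82; the study is adequately powered (power ≥ 0.80)

Power calculation (paired t-test, normal approximation):
z_β = d · √n - z_{α/2}
z_β = 0.9 · √15 - 2.576
z_β = 0.9 · 3.873 - 2.576
z_β = 0.910

Power = Φ(z_β) = Φ(0.910) ≈ 0.819

Effect size d = 0.9 is large by Cohen's convention (0.2/0.5/0.8).

Threshold: power ≥ 0.80 is conventionally adequate.
Power ≈ 0.82 → the study is adequately powered (power ≥ 0.80).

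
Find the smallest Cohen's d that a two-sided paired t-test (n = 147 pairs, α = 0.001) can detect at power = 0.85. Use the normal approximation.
d ≈ 0.36

Minimum detectable effect (paired t-test, normal approximation):
d = (z_{α/2} + z_β) / √n
d = (3.291 + 1.036) / √147
d = 4.327 / 12.124
d ≈ 0.36

By Cohen's convention (0.2 small / 0.5 medium / 0.8 large): small effect.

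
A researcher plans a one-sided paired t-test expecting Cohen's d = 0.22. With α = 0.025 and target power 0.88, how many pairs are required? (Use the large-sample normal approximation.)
n = 204 pairs

Sample size formula (paired t-test, normal approximation):
n = ((z_α + z_β) / d)²

z_α = 1.960 (for α = 0.025, one-sided)
z_β = 1.175 (for power = 0.88)
d = 0.22

n = ((1.960 + 1.175) / 0.22)²
n = (14.250)²
n ≈ 203.06
Round up to the next whole number: n = 204 pairs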